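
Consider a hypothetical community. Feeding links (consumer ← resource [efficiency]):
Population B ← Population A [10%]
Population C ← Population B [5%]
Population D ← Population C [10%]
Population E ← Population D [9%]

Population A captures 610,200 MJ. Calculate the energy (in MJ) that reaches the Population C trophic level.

Population B: 610200 × 0.1 = 61020 MJ
Population C: 61020 × 0.05 = 3051 MJ

3051 MJ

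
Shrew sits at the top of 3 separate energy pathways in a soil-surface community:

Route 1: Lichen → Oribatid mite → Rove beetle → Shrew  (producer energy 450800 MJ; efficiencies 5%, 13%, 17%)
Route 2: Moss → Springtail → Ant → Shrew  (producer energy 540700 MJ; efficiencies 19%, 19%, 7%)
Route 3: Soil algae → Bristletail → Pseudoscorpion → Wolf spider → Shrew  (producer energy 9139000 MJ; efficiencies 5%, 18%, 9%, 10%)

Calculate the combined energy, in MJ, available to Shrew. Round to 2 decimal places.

2604.74 MJ

Route 1: 450800 × 0.05 × 0.13 × 0.17 = 498.134 MJ
Route 2: 540700 × 0.19 × 0.19 × 0.07 = 1366.3489 MJ
Route 3: 9139000 × 0.05 × 0.18 × 0.09 × 0.1 = 740.259 MJ
Total at Shrew: 498.134 + 1366.3489 + 740.259 = 2604.7419 MJ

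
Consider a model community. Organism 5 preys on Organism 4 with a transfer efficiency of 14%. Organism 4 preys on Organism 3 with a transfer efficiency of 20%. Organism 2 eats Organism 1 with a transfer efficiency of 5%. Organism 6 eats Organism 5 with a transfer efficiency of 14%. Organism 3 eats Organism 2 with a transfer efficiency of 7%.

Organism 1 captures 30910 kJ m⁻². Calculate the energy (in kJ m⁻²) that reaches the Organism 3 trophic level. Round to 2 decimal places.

108.19 kJ m⁻²

Organism 2: 30910 × 0.05 = 1545.5 kJ m⁻²
Organism 3: 1545.5 × 0.07 = 108.185 kJ m⁻²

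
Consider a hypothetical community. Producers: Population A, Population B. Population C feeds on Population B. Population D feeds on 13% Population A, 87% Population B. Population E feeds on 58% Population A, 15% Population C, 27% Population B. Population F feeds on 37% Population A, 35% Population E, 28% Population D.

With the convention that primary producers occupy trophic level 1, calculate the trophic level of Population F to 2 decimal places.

2.68

Population C: 1 + 1 = 2
Population D: 1 + (0.13×1 + 0.87×1) = 2
Population E: 1 + (0.58×1 + 0.15×2 + 0.27×1) = 2.15
Population F: 1 + (0.37×1 + 0.35×2.15 + 0.28×2) = 2.6825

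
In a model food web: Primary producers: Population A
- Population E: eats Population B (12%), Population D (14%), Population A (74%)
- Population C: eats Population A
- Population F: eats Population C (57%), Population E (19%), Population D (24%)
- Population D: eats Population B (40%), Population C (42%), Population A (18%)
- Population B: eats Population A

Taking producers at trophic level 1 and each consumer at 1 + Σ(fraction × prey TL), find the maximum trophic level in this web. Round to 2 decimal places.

Population B: 1 + 1 = 2
Population C: 1 + 1 = 2
Population D: 1 + (0.4×2 + 0.42×2 + 0.18×1) = 2.82
Population E: 1 + (0.12×2 + 0.14×2.82 + 0.74×1) = 2.3748
Population F: 1 + (0.57×2 + 0.19×2.3748 + 0.24×2.82) = 3.268012

3.27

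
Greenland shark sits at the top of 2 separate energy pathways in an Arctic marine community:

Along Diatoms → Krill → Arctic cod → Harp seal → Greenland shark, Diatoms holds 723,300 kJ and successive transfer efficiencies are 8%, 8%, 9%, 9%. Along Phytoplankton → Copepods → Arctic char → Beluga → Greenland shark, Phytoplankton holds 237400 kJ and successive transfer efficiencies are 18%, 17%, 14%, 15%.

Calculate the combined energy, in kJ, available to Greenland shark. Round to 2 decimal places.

190.05 kJ

Via Diatoms: 723300 × 0.08 × 0.08 × 0.09 × 0.09 = 37.495872 kJ
Via Phytoplankton: 237400 × 0.18 × 0.17 × 0.14 × 0.15 = 152.55324 kJ
Total at Greenland shark: 37.495872 + 152.55324 = 190.049112 kJ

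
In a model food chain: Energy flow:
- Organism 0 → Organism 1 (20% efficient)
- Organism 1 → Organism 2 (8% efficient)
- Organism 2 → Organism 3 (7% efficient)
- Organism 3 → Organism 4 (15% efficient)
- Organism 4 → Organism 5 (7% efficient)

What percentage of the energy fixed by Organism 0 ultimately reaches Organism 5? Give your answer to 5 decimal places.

Product of link efficiencies: 0.2 × 0.08 × 0.07 × 0.15 × 0.07 = 0.00001176
As a percentage: 0.00001176 × 100 = 0.00118%

0.00118%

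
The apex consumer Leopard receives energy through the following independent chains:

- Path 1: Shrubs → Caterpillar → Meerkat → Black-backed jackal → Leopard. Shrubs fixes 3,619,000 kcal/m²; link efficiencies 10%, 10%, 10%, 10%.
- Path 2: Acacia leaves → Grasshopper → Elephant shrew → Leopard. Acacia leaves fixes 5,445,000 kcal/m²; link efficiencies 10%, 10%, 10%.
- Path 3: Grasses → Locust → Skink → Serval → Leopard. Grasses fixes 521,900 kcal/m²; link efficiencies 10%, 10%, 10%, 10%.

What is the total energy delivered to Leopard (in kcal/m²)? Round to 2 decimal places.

5859.09 kcal/m²

Path 1: 3619000 × 0.1 × 0.1 × 0.1 × 0.1 = 361.9 kcal/m²
Path 2: 5445000 × 0.1 × 0.1 × 0.1 = 5445 kcal/m²
Path 3: 521900 × 0.1 × 0.1 × 0.1 × 0.1 = 52.19 kcal/m²
Total at Leopard: 361.9 + 5445 + 52.19 = 5859.09 kcal/m²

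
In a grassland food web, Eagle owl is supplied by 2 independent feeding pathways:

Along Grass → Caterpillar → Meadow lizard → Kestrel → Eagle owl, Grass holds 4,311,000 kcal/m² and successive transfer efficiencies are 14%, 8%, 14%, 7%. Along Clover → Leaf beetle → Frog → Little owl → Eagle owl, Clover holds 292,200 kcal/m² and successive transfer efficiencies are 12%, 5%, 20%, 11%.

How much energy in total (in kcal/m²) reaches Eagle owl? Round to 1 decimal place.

511.7 kcal/m²

Via Grass: 4311000 × 0.14 × 0.08 × 0.14 × 0.07 = 473.17536 kcal/m²
Via Clover: 292200 × 0.12 × 0.05 × 0.2 × 0.11 = 38.5704 kcal/m²
Total at Eagle owl: 473.17536 + 38.5704 = 511.74576 kcal/m²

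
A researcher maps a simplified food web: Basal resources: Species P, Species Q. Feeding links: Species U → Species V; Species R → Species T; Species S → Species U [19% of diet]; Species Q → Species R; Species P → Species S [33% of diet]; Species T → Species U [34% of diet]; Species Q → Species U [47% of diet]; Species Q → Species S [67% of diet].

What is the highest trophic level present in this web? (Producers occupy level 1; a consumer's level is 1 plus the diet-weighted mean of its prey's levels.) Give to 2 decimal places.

3.87

Species R: 1 + 1 = 2
Species S: 1 + (0.33×1 + 0.67×1) = 2
Species T: 1 + 2 = 3
Species U: 1 + (0.19×2 + 0.47×1 + 0.34×3) = 2.87
Species V: 1 + 2.87 = 3.87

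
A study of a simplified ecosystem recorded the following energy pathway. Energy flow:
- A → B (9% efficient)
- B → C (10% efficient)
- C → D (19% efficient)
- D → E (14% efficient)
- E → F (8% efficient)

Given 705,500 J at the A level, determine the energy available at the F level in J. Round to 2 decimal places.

13.51 J

B: 705500 × 0.09 = 63495 J
C: 63495 × 0.1 = 6349.5 J
D: 6349.5 × 0.19 = 1206.405 J
E: 1206.405 × 0.14 = 168.8967 J
F: 168.8967 × 0.08 = 13.511736 J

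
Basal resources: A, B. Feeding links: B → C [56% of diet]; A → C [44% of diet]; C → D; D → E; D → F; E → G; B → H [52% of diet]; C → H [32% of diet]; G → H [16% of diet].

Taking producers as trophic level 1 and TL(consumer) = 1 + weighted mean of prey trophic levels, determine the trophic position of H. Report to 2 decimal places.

2.96

C: 1 + (0.56×1 + 0.44×1) = 2
D: 1 + 2 = 3
E: 1 + 3 = 4
F: 1 + 3 = 4
G: 1 + 4 = 5
H: 1 + (0.52×1 + 0.32×2 + 0.16×5) = 2.96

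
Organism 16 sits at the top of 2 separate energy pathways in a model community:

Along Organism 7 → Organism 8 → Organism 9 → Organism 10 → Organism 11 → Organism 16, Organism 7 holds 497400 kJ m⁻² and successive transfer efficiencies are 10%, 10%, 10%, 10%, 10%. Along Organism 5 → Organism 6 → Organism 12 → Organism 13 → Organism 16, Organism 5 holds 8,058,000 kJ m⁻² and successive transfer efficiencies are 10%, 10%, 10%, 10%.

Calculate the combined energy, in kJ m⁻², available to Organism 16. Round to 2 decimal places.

810.77 kJ m⁻²

Via Organism 7: 497400 × 0.1 × 0.1 × 0.1 × 0.1 × 0.1 = 4.974 kJ m⁻²
Via Organism 5: 8058000 × 0.1 × 0.1 × 0.1 × 0.1 = 805.8 kJ m⁻²
Total at Organism 16: 4.974 + 805.8 = 810.774 kJ m⁻²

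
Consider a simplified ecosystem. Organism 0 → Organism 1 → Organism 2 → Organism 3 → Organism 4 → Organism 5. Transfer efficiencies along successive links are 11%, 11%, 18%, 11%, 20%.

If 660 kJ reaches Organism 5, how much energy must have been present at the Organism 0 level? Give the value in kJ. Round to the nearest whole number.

Cumulative transfer efficiency: 0.11 × 0.11 × 0.18 × 0.11 × 0.2 = 0.000047916
Organism 0 energy = 660 / 0.000047916 = 13774105 kJ

13774105 kJ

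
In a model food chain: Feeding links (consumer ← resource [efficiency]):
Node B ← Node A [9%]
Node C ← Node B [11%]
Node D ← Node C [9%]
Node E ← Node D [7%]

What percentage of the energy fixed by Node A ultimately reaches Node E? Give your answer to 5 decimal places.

Product of link efficiencies: 0.09 × 0.11 × 0.09 × 0.07 = 0.00006237
As a percentage: 0.00006237 × 100 = 0.00624%

0.00624%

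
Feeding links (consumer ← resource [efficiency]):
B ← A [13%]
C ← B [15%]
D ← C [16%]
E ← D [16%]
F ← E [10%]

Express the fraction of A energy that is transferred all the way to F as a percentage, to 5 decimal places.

Product of link efficiencies: 0.13 × 0.15 × 0.16 × 0.16 × 0.1 = 0.00004992
As a percentage: 0.00004992 × 100 = 0.00499%

0.00499%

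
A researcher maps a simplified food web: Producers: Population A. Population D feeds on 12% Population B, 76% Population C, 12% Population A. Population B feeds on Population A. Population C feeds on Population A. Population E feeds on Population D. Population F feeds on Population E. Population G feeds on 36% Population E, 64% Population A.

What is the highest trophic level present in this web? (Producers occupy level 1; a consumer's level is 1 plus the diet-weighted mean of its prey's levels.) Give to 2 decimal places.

Population B: 1 + 1 = 2
Population C: 1 + 1 = 2
Population D: 1 + (0.12×2 + 0.76×2 + 0.12×1) = 2.88
Population E: 1 + 2.88 = 3.88
Population F: 1 + 3.88 = 4.88
Population G: 1 + (0.36×3.88 + 0.64×1) = 3.0368

4.88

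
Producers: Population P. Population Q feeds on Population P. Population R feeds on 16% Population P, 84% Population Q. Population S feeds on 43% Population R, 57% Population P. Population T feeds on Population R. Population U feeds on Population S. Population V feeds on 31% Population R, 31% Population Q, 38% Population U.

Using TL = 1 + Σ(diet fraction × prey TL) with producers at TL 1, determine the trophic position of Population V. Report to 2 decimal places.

Population Q: 1 + 1 = 2
Population R: 1 + (0.16×1 + 0.84×2) = 2.84
Population S: 1 + (0.43×2.84 + 0.57×1) = 2.7912
Population T: 1 + 2.84 = 3.84
Population U: 1 + 2.7912 = 3.7912
Population V: 1 + (0.31×2.84 + 0.31×2 + 0.38×3.7912) = 3.941056

3.94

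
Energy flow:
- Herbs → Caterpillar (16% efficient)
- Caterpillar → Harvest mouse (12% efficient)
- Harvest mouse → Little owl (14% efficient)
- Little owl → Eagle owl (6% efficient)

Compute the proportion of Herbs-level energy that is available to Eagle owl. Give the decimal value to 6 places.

Product of link efficiencies: 0.16 × 0.12 × 0.14 × 0.06 = 0.00016128

0.000161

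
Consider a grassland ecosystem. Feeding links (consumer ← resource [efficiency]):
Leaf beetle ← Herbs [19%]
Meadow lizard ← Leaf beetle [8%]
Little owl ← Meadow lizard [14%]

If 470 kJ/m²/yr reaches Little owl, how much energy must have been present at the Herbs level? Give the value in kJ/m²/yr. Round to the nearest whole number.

Cumulative transfer efficiency: 0.19 × 0.08 × 0.14 = 0.002128
Herbs energy = 470 / 0.002128 = 220865 kJ/m²/yr

220865 kJ/m²/yr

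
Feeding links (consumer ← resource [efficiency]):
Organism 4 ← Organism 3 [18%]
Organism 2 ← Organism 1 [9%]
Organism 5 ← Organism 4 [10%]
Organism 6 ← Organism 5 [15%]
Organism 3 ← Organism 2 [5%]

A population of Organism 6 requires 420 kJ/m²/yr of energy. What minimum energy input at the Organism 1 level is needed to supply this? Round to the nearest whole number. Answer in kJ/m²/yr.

Cumulative transfer efficiency: 0.09 × 0.05 × 0.18 × 0.1 × 0.15 = 0.00001215
Organism 1 energy = 420 / 0.00001215 = 34567901 kJ/m²/yr

34567901 kJ/m²/yr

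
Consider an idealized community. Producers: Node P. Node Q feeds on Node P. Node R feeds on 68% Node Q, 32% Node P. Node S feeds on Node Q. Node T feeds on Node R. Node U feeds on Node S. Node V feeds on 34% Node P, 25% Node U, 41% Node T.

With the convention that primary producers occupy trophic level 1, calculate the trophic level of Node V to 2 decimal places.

Node Q: 1 + 1 = 2
Node R: 1 + (0.68×2 + 0.32×1) = 2.68
Node S: 1 + 2 = 3
Node T: 1 + 2.68 = 3.68
Node U: 1 + 3 = 4
Node V: 1 + (0.34×1 + 0.25×4 + 0.41×3.68) = 3.8488

3.85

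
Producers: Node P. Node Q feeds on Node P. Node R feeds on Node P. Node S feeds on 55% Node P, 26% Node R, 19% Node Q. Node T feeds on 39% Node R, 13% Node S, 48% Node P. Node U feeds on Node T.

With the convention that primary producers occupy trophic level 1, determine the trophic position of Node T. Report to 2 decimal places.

Node Q: 1 + 1 = 2
Node R: 1 + 1 = 2
Node S: 1 + (0.55×1 + 0.26×2 + 0.19×2) = 2.45
Node T: 1 + (0.39×2 + 0.13×2.45 + 0.48×1) = 2.5785
Node U: 1 + 2.5785 = 3.5785

2.58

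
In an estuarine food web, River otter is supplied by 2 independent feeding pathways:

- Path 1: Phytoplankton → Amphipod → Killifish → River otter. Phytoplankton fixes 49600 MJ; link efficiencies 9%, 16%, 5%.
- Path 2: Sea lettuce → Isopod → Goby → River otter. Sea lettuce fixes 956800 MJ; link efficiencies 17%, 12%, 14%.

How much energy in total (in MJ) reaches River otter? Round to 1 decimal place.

Path 1: 49600 × 0.09 × 0.16 × 0.05 = 35.712 MJ
Path 2: 956800 × 0.17 × 0.12 × 0.14 = 2732.6208 MJ
Total at River otter: 35.712 + 2732.6208 = 2768.3328 MJ

2768.3 MJ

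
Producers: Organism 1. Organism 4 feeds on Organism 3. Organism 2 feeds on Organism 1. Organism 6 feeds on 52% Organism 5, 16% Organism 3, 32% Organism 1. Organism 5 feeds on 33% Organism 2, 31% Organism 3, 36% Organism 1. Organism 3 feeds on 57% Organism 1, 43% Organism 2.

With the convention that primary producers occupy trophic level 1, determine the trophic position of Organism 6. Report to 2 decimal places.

3.15

Organism 2: 1 + 1 = 2
Organism 3: 1 + (0.57×1 + 0.43×2) = 2.43
Organism 4: 1 + 2.43 = 3.43
Organism 5: 1 + (0.33×2 + 0.31×2.43 + 0.36×1) = 2.7733
Organism 6: 1 + (0.52×2.7733 + 0.16×2.43 + 0.32×1) = 3.150916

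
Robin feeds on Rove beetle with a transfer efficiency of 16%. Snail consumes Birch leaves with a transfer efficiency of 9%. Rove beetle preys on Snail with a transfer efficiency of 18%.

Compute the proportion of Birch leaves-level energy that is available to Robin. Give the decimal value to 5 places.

0.00259

Product of link efficiencies: 0.09 × 0.18 × 0.16 = 0.002592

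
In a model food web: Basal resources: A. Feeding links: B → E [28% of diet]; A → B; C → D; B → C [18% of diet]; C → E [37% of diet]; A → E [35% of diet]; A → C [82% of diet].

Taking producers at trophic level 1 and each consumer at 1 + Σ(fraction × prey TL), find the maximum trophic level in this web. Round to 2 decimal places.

3.18

B: 1 + 1 = 2
C: 1 + (0.82×1 + 0.18×2) = 2.18
D: 1 + 2.18 = 3.18
E: 1 + (0.37×2.18 + 0.35×1 + 0.28×2) = 2.7166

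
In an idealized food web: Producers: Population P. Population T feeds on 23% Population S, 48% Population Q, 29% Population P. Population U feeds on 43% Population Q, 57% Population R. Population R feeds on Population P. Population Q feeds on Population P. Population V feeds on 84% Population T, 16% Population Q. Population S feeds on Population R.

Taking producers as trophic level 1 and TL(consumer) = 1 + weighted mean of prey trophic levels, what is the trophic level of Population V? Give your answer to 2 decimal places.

Population Q: 1 + 1 = 2
Population R: 1 + 1 = 2
Population S: 1 + 2 = 3
Population T: 1 + (0.23×3 + 0.48×2 + 0.29×1) = 2.94
Population U: 1 + (0.43×2 + 0.57×2) = 3
Population V: 1 + (0.84×2.94 + 0.16×2) = 3.7896

3.79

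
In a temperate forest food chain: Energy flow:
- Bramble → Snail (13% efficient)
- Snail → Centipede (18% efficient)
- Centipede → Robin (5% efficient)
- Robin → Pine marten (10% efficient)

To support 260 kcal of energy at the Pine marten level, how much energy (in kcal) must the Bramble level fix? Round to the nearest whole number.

2222222 kcal

Cumulative transfer efficiency: 0.13 × 0.18 × 0.05 × 0.1 = 0.000117
Bramble energy = 260 / 0.000117 = 2222222 kcal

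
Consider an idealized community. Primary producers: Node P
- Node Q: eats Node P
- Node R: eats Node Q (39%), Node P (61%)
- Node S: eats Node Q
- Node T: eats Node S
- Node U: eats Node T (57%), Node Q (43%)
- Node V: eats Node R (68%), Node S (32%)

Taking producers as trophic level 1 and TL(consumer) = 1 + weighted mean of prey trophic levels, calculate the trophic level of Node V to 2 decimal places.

3.59

Node Q: 1 + 1 = 2
Node R: 1 + (0.39×2 + 0.61×1) = 2.39
Node S: 1 + 2 = 3
Node T: 1 + 3 = 4
Node U: 1 + (0.57×4 + 0.43×2) = 4.14
Node V: 1 + (0.68×2.39 + 0.32×3) = 3.5852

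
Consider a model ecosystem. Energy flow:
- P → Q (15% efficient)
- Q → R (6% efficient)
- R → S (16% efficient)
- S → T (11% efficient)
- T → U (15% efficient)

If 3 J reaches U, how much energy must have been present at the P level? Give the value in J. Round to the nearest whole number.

126263 J

Cumulative transfer efficiency: 0.15 × 0.06 × 0.16 × 0.11 × 0.15 = 0.00002376
P energy = 3 / 0.00002376 = 126263 J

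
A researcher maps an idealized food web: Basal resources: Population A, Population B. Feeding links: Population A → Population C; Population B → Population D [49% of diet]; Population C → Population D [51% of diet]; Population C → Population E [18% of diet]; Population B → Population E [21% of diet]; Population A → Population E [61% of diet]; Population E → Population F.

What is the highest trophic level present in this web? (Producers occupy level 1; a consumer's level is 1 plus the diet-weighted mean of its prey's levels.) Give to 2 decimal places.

3.18

Population C: 1 + 1 = 2
Population D: 1 + (0.49×1 + 0.51×2) = 2.51
Population E: 1 + (0.18×2 + 0.21×1 + 0.61×1) = 2.18
Population F: 1 + 2.18 = 3.18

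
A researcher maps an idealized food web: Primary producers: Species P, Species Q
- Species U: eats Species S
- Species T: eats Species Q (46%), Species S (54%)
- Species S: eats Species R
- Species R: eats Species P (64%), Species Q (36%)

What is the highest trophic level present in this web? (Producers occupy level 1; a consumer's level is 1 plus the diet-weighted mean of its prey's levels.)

Species R: 1 + (0.64×1 + 0.36×1) = 2
Species S: 1 + 2 = 3
Species T: 1 + (0.46×1 + 0.54×3) = 3.08
Species U: 1 + 3 = 4

4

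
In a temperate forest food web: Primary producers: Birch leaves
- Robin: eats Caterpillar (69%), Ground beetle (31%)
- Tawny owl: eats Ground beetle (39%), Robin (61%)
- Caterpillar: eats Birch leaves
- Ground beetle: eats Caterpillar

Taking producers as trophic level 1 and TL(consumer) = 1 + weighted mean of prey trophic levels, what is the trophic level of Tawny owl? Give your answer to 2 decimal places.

4.19

Caterpillar: 1 + 1 = 2
Ground beetle: 1 + 2 = 3
Robin: 1 + (0.69×2 + 0.31×3) = 3.31
Tawny owl: 1 + (0.39×3 + 0.61×3.31) = 4.1891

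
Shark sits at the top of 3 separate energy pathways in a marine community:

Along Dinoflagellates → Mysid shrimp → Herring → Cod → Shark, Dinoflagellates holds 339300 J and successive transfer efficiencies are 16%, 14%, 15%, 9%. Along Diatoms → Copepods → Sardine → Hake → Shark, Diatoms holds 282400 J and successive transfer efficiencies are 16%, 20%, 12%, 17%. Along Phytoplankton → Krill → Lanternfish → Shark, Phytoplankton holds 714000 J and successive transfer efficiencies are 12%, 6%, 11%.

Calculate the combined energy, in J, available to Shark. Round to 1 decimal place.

Via Dinoflagellates: 339300 × 0.16 × 0.14 × 0.15 × 0.09 = 102.60432 J
Via Diatoms: 282400 × 0.16 × 0.2 × 0.12 × 0.17 = 184.35072 J
Via Phytoplankton: 714000 × 0.12 × 0.06 × 0.11 = 565.488 J
Total at Shark: 102.60432 + 184.35072 + 565.488 = 852.44304 J

852.4 J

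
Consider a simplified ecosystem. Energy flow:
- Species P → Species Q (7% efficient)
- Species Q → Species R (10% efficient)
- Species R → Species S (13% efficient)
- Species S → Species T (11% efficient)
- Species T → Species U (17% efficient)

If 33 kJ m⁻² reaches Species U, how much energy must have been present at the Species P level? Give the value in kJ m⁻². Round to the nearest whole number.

1939237 kJ m⁻²

Cumulative transfer efficiency: 0.07 × 0.1 × 0.13 × 0.11 × 0.17 = 0.000017017
Species P energy = 33 / 0.000017017 = 1939237 kJ m⁻²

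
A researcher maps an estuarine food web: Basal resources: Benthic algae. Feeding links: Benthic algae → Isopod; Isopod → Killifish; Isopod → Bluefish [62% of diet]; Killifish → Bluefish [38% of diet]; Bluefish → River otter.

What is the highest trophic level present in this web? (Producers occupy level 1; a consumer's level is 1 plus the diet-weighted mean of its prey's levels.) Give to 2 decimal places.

Isopod: 1 + 1 = 2
Killifish: 1 + 2 = 3
Bluefish: 1 + (0.62×2 + 0.38×3) = 3.38
River otter: 1 + 3.38 = 4.38

4.38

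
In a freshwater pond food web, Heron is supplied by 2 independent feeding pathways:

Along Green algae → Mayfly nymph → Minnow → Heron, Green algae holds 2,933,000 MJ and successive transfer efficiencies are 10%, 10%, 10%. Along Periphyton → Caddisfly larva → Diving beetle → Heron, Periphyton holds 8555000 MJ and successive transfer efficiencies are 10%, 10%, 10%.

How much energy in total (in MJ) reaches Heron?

Via Green algae: 2933000 × 0.1 × 0.1 × 0.1 = 2933 MJ
Via Periphyton: 8555000 × 0.1 × 0.1 × 0.1 = 8555 MJ
Total at Heron: 2933 + 8555 = 11488 MJ

11488 MJ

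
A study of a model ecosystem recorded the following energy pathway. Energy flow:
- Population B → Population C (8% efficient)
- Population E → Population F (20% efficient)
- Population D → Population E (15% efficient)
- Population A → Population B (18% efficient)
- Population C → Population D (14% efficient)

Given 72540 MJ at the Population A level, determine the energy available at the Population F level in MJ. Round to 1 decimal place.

Population B: 72540 × 0.18 = 13057.2 MJ
Population C: 13057.2 × 0.08 = 1044.576 MJ
Population D: 1044.576 × 0.14 = 146.24064 MJ
Population E: 146.24064 × 0.15 = 21.936096 MJ
Population F: 21.936096 × 0.2 = 4.3872192 MJ

4.4 MJ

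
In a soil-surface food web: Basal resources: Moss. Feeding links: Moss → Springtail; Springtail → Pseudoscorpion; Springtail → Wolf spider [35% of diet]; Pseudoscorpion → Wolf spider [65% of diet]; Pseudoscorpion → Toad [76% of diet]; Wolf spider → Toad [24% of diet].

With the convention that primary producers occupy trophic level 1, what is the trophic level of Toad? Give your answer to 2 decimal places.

4.16

Springtail: 1 + 1 = 2
Pseudoscorpion: 1 + 2 = 3
Wolf spider: 1 + (0.35×2 + 0.65×3) = 3.65
Toad: 1 + (0.76×3 + 0.24×3.65) = 4.156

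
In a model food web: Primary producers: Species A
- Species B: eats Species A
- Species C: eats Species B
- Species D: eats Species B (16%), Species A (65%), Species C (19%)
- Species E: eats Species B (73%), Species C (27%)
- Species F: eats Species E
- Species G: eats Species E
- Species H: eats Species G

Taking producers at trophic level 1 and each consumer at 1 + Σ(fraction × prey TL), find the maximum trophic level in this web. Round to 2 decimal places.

Species B: 1 + 1 = 2
Species C: 1 + 2 = 3
Species D: 1 + (0.16×2 + 0.65×1 + 0.19×3) = 2.54
Species E: 1 + (0.73×2 + 0.27×3) = 3.27
Species F: 1 + 3.27 = 4.27
Species G: 1 + 3.27 = 4.27
Species H: 1 + 4.27 = 5.27

5.27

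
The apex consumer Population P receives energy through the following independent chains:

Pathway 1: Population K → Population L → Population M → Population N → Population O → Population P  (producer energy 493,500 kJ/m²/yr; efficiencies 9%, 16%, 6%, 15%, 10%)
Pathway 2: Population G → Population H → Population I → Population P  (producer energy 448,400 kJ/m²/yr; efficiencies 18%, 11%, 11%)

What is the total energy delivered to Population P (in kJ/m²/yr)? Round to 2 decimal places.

983.01 kJ/m²/yr

Pathway 1: 493500 × 0.09 × 0.16 × 0.06 × 0.15 × 0.1 = 6.39576 kJ/m²/yr
Pathway 2: 448400 × 0.18 × 0.11 × 0.11 = 976.6152 kJ/m²/yr
Total at Population P: 6.39576 + 976.6152 = 983.01096 kJ/m²/yr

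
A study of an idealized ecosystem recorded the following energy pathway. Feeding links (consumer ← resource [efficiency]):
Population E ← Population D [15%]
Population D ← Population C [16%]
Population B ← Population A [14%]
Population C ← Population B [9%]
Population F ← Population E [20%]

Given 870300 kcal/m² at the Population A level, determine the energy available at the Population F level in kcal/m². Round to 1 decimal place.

Population B: 870300 × 0.14 = 121842 kcal/m²
Population C: 121842 × 0.09 = 10965.78 kcal/m²
Population D: 10965.78 × 0.16 = 1754.5248 kcal/m²
Population E: 1754.5248 × 0.15 = 263.17872 kcal/m²
Population F: 263.17872 × 0.2 = 52.635744 kcal/m²

52.6 kcal/m²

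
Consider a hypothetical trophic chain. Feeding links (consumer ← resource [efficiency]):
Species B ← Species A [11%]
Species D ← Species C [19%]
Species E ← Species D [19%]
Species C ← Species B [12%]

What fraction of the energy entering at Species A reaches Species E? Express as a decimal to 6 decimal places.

0.000477

Product of link efficiencies: 0.11 × 0.12 × 0.19 × 0.19 = 0.00047652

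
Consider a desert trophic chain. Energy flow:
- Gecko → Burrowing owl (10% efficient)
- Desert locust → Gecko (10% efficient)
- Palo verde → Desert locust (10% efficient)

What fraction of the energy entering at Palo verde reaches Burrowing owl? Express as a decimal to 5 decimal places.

0.00100

Product of link efficiencies: 0.1 × 0.1 × 0.1 = 0.001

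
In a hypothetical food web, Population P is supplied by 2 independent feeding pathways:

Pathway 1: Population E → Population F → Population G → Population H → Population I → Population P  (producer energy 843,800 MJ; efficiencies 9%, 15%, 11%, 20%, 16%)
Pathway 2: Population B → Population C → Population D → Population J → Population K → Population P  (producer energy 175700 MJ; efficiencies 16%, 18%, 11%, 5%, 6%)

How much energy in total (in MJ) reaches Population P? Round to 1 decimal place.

Pathway 1: 843800 × 0.09 × 0.15 × 0.11 × 0.2 × 0.16 = 40.097376 MJ
Pathway 2: 175700 × 0.16 × 0.18 × 0.11 × 0.05 × 0.06 = 1.6698528 MJ
Total at Population P: 40.097376 + 1.6698528 = 41.7672288 MJ

41.8 MJ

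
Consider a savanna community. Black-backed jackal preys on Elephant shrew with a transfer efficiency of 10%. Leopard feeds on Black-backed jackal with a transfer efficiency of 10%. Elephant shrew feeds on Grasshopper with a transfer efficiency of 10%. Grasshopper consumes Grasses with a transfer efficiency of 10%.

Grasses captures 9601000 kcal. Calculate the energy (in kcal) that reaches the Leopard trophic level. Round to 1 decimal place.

Grasshopper: 9601000 × 0.1 = 960100 kcal
Elephant shrew: 960100 × 0.1 = 96010 kcal
Black-backed jackal: 96010 × 0.1 = 9601 kcal
Leopard: 9601 × 0.1 = 960.1 kcal

960.1 kcal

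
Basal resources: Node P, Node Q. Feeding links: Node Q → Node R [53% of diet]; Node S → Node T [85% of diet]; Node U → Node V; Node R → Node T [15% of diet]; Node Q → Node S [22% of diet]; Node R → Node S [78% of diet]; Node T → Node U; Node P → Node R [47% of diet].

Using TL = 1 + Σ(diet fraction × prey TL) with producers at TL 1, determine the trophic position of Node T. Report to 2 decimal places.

3.66

Node R: 1 + (0.53×1 + 0.47×1) = 2
Node S: 1 + (0.78×2 + 0.22×1) = 2.78
Node T: 1 + (0.15×2 + 0.85×2.78) = 3.663
Node U: 1 + 3.663 = 4.663
Node V: 1 + 4.663 = 5.663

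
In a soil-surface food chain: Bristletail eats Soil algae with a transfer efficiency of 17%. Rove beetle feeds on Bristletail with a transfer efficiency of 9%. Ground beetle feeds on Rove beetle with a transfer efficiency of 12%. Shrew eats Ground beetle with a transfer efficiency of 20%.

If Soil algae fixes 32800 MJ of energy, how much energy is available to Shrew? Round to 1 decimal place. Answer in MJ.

12.0 MJ

Bristletail: 32800 × 0.17 = 5576 MJ
Rove beetle: 5576 × 0.09 = 501.84 MJ
Ground beetle: 501.84 × 0.12 = 60.2208 MJ
Shrew: 60.2208 × 0.2 = 12.04416 MJ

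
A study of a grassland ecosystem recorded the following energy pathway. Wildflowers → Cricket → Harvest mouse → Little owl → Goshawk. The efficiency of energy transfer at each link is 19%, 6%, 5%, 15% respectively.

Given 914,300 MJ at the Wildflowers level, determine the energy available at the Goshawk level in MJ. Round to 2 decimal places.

78.17 MJ

Cricket: 914300 × 0.19 = 173717 MJ
Harvest mouse: 173717 × 0.06 = 10423.02 MJ
Little owl: 10423.02 × 0.05 = 521.151 MJ
Goshawk: 521.151 × 0.15 = 78.17265 MJ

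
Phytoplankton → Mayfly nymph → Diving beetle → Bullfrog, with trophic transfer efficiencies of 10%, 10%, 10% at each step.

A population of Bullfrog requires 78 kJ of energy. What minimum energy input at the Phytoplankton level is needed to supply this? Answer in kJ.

Cumulative transfer efficiency: 0.1 × 0.1 × 0.1 = 0.001
Phytoplankton energy = 78 / 0.001 = 78000 kJ

78000 kJ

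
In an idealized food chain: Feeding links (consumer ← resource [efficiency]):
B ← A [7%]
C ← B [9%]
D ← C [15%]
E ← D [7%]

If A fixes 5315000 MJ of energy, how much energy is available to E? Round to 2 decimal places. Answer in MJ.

351.59 MJ

B: 5315000 × 0.07 = 372050 MJ
C: 372050 × 0.09 = 33484.5 MJ
D: 33484.5 × 0.15 = 5022.675 MJ
E: 5022.675 × 0.07 = 351.58725 MJ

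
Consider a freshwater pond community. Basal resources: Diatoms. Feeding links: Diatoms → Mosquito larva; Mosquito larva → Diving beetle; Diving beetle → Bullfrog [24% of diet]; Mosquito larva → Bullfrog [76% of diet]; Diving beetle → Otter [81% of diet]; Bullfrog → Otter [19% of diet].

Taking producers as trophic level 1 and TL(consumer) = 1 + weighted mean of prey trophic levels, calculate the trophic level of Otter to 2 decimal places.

4.05

Mosquito larva: 1 + 1 = 2
Diving beetle: 1 + 2 = 3
Bullfrog: 1 + (0.24×3 + 0.76×2) = 3.24
Otter: 1 + (0.81×3 + 0.19×3.24) = 4.0456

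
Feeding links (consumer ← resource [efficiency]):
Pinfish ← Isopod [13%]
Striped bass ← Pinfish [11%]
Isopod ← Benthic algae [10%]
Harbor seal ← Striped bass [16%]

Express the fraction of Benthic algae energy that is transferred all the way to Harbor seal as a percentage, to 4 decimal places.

Product of link efficiencies: 0.1 × 0.13 × 0.11 × 0.16 = 0.0002288
As a percentage: 0.0002288 × 100 = 0.0229%

0.0229%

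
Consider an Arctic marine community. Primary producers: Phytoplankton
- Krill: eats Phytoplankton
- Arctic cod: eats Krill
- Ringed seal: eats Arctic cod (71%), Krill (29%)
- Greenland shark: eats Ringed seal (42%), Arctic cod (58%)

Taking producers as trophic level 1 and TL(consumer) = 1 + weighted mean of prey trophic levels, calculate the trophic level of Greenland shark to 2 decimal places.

4.30

Krill: 1 + 1 = 2
Arctic cod: 1 + 2 = 3
Ringed seal: 1 + (0.71×3 + 0.29×2) = 3.71
Greenland shark: 1 + (0.42×3.71 + 0.58×3) = 4.2982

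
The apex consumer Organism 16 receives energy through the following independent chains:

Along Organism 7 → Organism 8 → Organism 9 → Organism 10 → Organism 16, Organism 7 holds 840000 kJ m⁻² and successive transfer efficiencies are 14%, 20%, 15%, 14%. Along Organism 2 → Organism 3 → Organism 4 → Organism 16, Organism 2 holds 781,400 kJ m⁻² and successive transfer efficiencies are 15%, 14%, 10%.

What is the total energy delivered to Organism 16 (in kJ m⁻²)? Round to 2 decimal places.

2134.86 kJ m⁻²

Via Organism 7: 840000 × 0.14 × 0.2 × 0.15 × 0.14 = 493.92 kJ m⁻²
Via Organism 2: 781400 × 0.15 × 0.14 × 0.1 = 1640.94 kJ m⁻²
Total at Organism 16: 493.92 + 1640.94 = 2134.86 kJ m⁻²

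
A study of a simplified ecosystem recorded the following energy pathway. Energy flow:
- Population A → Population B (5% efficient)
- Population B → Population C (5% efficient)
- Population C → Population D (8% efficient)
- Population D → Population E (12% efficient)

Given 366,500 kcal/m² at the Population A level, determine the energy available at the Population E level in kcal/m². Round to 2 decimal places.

Population B: 366500 × 0.05 = 18325 kcal/m²
Population C: 18325 × 0.05 = 916.25 kcal/m²
Population D: 916.25 × 0.08 = 73.3 kcal/m²
Population E: 73.3 × 0.12 = 8.796 kcal/m²

8.80 kcal/m²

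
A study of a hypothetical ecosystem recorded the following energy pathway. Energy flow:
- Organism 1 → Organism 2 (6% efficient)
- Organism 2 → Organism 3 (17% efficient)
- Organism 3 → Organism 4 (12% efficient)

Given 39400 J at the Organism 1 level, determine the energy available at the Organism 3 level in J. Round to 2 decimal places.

401.88 J

Organism 2: 39400 × 0.06 = 2364 J
Organism 3: 2364 × 0.17 = 401.88 J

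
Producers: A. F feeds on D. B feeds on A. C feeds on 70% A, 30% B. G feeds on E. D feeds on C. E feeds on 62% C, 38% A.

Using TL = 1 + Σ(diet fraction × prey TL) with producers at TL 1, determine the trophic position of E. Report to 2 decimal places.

B: 1 + 1 = 2
C: 1 + (0.7×1 + 0.3×2) = 2.3
D: 1 + 2.3 = 3.3
E: 1 + (0.62×2.3 + 0.38×1) = 2.806
F: 1 + 3.3 = 4.3
G: 1 + 2.806 = 3.806

2.81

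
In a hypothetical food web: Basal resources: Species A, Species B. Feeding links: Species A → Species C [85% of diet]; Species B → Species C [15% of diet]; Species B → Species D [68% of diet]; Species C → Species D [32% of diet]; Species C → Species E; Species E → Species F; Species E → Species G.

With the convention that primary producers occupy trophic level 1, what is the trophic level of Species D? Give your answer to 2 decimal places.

Species C: 1 + (0.85×1 + 0.15×1) = 2
Species D: 1 + (0.68×1 + 0.32×2) = 2.32
Species E: 1 + 2 = 3
Species F: 1 + 3 = 4
Species G: 1 + 3 = 4

2.32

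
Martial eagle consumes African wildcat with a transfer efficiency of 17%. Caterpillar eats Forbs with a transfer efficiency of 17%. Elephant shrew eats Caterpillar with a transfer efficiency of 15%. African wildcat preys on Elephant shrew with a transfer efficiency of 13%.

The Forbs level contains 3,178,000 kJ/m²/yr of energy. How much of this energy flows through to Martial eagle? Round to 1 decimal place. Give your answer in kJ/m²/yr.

Caterpillar: 3178000 × 0.17 = 540260 kJ/m²/yr
Elephant shrew: 540260 × 0.15 = 81039 kJ/m²/yr
African wildcat: 81039 × 0.13 = 10535.07 kJ/m²/yr
Martial eagle: 10535.07 × 0.17 = 1790.9619 kJ/m²/yr

1791.0 kJ/m²/yr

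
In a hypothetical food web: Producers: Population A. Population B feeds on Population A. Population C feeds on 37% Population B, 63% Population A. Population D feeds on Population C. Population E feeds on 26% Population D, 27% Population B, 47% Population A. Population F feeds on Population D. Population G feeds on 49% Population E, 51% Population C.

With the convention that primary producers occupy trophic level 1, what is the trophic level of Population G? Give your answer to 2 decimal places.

3.62

Population B: 1 + 1 = 2
Population C: 1 + (0.37×2 + 0.63×1) = 2.37
Population D: 1 + 2.37 = 3.37
Population E: 1 + (0.26×3.37 + 0.27×2 + 0.47×1) = 2.8862
Population F: 1 + 3.37 = 4.37
Population G: 1 + (0.49×2.8862 + 0.51×2.37) = 3.622938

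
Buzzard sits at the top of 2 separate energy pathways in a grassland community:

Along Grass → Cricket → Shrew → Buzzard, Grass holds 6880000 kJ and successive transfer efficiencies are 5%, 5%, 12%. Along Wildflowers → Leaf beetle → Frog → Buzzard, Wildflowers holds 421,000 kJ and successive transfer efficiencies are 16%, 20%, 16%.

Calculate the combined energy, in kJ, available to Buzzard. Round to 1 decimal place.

Via Grass: 6880000 × 0.05 × 0.05 × 0.12 = 2064 kJ
Via Wildflowers: 421000 × 0.16 × 0.2 × 0.16 = 2155.52 kJ
Total at Buzzard: 2064 + 2155.52 = 4219.52 kJ

4219.5 kJ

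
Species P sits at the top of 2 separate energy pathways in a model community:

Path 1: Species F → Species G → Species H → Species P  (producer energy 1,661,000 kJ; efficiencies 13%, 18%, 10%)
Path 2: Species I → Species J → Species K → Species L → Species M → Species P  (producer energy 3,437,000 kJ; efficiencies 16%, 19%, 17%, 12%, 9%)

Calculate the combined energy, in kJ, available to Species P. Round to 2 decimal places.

Path 1: 1661000 × 0.13 × 0.18 × 0.1 = 3886.74 kJ
Path 2: 3437000 × 0.16 × 0.19 × 0.17 × 0.12 × 0.09 = 191.8340928 kJ
Total at Species P: 3886.74 + 191.8340928 = 4078.5740928 kJ

4078.57 kJ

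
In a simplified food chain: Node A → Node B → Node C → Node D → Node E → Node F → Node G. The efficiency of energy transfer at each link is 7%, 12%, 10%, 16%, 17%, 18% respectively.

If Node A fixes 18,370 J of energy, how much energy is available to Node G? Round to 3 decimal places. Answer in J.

Node B: 18370 × 0.07 = 1285.9 J
Node C: 1285.9 × 0.12 = 154.308 J
Node D: 154.308 × 0.1 = 15.4308 J
Node E: 15.4308 × 0.16 = 2.468928 J
Node F: 2.468928 × 0.17 = 0.41971776 J
Node G: 0.41971776 × 0.18 = 0.0755491968 J

0.076 J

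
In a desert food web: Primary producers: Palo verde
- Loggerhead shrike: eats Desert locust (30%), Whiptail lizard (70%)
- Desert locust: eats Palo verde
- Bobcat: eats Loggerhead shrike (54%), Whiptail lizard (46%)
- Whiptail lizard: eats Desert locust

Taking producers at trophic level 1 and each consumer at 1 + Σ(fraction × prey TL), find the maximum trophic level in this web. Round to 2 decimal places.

Desert locust: 1 + 1 = 2
Whiptail lizard: 1 + 2 = 3
Loggerhead shrike: 1 + (0.3×2 + 0.7×3) = 3.7
Bobcat: 1 + (0.54×3.7 + 0.46×3) = 4.378

4.38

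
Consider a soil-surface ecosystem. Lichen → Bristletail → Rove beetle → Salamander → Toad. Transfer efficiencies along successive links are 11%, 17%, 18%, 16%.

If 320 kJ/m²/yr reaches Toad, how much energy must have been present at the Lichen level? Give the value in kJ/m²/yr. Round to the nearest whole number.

Cumulative transfer efficiency: 0.11 × 0.17 × 0.18 × 0.16 = 0.00053856
Lichen energy = 320 / 0.00053856 = 594177 kJ/m²/yr

594177 kJ/m²/yr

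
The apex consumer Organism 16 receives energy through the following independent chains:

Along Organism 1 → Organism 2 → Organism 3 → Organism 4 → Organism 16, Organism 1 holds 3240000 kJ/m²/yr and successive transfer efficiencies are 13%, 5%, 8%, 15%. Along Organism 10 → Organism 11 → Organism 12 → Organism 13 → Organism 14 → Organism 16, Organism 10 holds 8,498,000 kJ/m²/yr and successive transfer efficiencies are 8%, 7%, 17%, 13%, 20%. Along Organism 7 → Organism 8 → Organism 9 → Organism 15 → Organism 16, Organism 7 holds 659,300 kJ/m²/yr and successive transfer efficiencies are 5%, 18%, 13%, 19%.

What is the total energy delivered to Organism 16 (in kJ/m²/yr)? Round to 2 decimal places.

Via Organism 1: 3240000 × 0.13 × 0.05 × 0.08 × 0.15 = 252.72 kJ/m²/yr
Via Organism 10: 8498000 × 0.08 × 0.07 × 0.17 × 0.13 × 0.2 = 210.342496 kJ/m²/yr
Via Organism 7: 659300 × 0.05 × 0.18 × 0.13 × 0.19 = 146.56239 kJ/m²/yr
Total at Organism 16: 252.72 + 210.342496 + 146.56239 = 609.624886 kJ/m²/yr

609.62 kJ/m²/yr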